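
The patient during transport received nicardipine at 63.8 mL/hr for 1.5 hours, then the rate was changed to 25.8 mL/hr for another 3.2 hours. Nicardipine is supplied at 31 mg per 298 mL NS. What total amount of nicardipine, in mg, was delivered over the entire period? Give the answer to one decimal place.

Concentration = 31 mg ÷ 298 mL = 0.1040268 mg/mL
Stage 1: 63.8 mL/hr × 1.5 hr = 95.7 mL → 95.7 mL × 0.1040268 mg/mL = 9.955369 mg
Stage 2: 25.8 mL/hr × 3.2 hr = 82.56 mL → 82.56 mL × 0.1040268 mg/mL = 8.588456 mg
Total = 9.955369 + 8.588456 = 18.54383 mg

18.5 mg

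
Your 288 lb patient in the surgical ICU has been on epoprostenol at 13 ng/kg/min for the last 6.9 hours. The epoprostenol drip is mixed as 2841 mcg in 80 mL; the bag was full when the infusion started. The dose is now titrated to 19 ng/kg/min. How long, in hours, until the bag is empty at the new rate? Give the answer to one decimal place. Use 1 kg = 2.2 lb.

14.3 hours

Initial rate:
Weight = 288 lb ÷ 2.2 lb/kg = 130.9091 kg
Dose = 13 ng/kg/min × 130.9091 kg = 1701.818 ng/min
1701.818 ng/min × 60 min/hr = 102109.1 ng/hr
Concentration = 2841 mcg ÷ 80 mL = 35.5125 mcg/mL = 35512.5 ng/mL
Rate = 102109.1 ng/hr ÷ 35512.5 ng/mL = 2.8753 mL/hr
Volume infused so far = 2.8753 mL/hr × 6.9 hr = 19.83957 mL
Volume remaining = 80 − 19.83957 = 60.16043 mL
New rate:
Dose = 19 ng/kg/min × 130.9091 kg = 2487.273 ng/min
2487.273 ng/min × 60 min/hr = 149236.4 ng/hr
Rate = 149236.4 ng/hr ÷ 35512.5 ng/mL = 4.202362 mL/hr
Time remaining = 60.16043 mL ÷ 4.202362 mL/hr = 14.31586 hr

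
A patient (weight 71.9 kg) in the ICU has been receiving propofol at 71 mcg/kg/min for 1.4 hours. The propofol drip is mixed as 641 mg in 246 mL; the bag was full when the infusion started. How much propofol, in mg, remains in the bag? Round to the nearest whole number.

212 mg

Dose = 71 mcg/kg/min × 71.9 kg = 5104.9 mcg/min
5104.9 mcg/min × 60 min/hr = 306294 mcg/hr
Concentration = 641 mg ÷ 246 mL = 2.605691 mg/mL = 2605.691 mcg/mL
Rate = 306294 mcg/hr ÷ 2605.691 mcg/mL = 117.5481 mL/hr
Volume infused = 117.5481 mL/hr × 1.4 hr = 164.5673 mL
Volume remaining = 246 − 164.5673 = 81.43268 mL
Drug remaining = 81.43268 mL × 2605.691 mcg/mL = 212188.4 mcg = 212.1884 mg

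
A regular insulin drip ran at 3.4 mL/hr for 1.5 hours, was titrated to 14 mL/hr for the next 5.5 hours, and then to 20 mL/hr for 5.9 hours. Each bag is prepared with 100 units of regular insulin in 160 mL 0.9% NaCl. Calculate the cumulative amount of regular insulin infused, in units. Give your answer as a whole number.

125 units

Concentration = 100 units ÷ 160 mL = 0.625 units/mL
Stage 1: 3.4 mL/hr × 1.5 hr = 5.1 mL → 5.1 mL × 0.625 units/mL = 3.1875 units
Stage 2: 14 mL/hr × 5.5 hr = 77 mL → 77 mL × 0.625 units/mL = 48.125 units
Stage 3: 20 mL/hr × 5.9 hr = 118 mL → 118 mL × 0.625 units/mL = 73.75 units
Total = 3.1875 + 48.125 + 73.75 = 125.0625 units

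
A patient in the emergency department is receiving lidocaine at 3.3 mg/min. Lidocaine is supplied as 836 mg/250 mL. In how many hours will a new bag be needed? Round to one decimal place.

3.3 mg/min × 60 min/hr = 198 mg/hr
Concentration = 836 mg ÷ 250 mL = 3.344 mg/mL
Rate = 198 mg/hr ÷ 3.344 mg/mL = 59.21053 mL/hr
Duration = 250 mL ÷ 59.21053 mL/hr = 4.222222 hr

4.2 hours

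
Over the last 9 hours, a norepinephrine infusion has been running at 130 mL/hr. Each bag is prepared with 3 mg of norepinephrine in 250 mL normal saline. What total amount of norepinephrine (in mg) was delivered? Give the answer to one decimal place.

Concentration = 3 mg ÷ 250 mL = 0.012 mg/mL = 12 mcg/mL
Drug rate = 130 mL/hr × 12 mcg/mL = 1560 mcg/hr
Total = 1560 mcg/hr × 9 hr = 14040 mcg = 14.04 mg

14.0 mg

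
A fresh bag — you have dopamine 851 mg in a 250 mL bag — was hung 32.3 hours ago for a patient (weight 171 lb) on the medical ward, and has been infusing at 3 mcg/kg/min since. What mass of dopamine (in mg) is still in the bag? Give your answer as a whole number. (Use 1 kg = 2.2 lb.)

Weight = 171 lb ÷ 2.2 lb/kg = 77.72727 kg
Dose = 3 mcg/kg/min × 77.72727 kg = 233.1818 mcg/min
233.1818 mcg/min × 60 min/hr = 13990.91 mcg/hr
Concentration = 851 mg ÷ 250 mL = 3.404 mg/mL = 3404 mcg/mL
Rate = 13990.91 mcg/hr ÷ 3404 mcg/mL = 4.110138 mL/hr
Volume infused = 4.110138 mL/hr × 32.3 hr = 132.7575 mL
Volume remaining = 250 − 132.7575 = 117.2425 mL
Drug remaining = 117.2425 mL × 3404 mcg/mL = 399093.6 mcg = 399.0936 mg

399 mg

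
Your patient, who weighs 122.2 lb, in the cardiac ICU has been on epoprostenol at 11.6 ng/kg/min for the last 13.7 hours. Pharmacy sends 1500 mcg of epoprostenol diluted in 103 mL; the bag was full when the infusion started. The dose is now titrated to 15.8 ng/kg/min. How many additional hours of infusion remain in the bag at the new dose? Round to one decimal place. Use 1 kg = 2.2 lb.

Initial rate:
Weight = 122.2 lb ÷ 2.2 lb/kg = 55.54545 kg
Dose = 11.6 ng/kg/min × 55.54545 kg = 644.3273 ng/min
644.3273 ng/min × 60 min/hr = 38659.64 ng/hr
Concentration = 1500 mcg ÷ 103 mL = 14.56311 mcg/mL = 14563.11 ng/mL
Rate = 38659.64 ng/hr ÷ 14563.11 ng/mL = 2.654628 mL/hr
Volume infused so far = 2.654628 mL/hr × 13.7 hr = 36.36841 mL
Volume remaining = 103 − 36.36841 = 66.63159 mL
New rate:
Dose = 15.8 ng/kg/min × 55.54545 kg = 877.6182 ng/min
877.6182 ng/min × 60 min/hr = 52657.09 ng/hr
Rate = 52657.09 ng/hr ÷ 14563.11 ng/mL = 3.615787 mL/hr
Time remaining = 66.63159 mL ÷ 3.615787 mL/hr = 18.42796 hr

18.4 hours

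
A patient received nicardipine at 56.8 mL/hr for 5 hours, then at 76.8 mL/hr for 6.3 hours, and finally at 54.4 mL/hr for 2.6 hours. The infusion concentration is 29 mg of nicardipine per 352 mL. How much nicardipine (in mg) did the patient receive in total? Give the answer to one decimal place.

74.9 mg

Concentration = 29 mg ÷ 352 mL = 0.08238636 mg/mL
Stage 1: 56.8 mL/hr × 5 hr = 284 mL → 284 mL × 0.08238636 mg/mL = 23.39773 mg
Stage 2: 76.8 mL/hr × 6.3 hr = 483.84 mL → 483.84 mL × 0.08238636 mg/mL = 39.86182 mg
Stage 3: 54.4 mL/hr × 2.6 hr = 141.44 mL → 141.44 mL × 0.08238636 mg/mL = 11.65273 mg
Total = 23.39773 + 39.86182 + 11.65273 = 74.91227 mg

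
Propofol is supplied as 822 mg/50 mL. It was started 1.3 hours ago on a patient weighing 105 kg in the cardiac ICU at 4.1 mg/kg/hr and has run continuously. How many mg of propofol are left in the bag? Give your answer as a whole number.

Dose = 4.1 mg/kg/hr × 105 kg = 430.5 mg/hr
Concentration = 822 mg ÷ 50 mL = 16.44 mg/mL
Rate = 430.5 mg/hr ÷ 16.44 mg/mL = 26.18613 mL/hr
Volume infused = 26.18613 mL/hr × 1.3 hr = 34.04197 mL
Volume remaining = 50 − 34.04197 = 15.95803 mL
Drug remaining = 15.95803 mL × 16.44 mg/mL = 262.35 mg

262 mg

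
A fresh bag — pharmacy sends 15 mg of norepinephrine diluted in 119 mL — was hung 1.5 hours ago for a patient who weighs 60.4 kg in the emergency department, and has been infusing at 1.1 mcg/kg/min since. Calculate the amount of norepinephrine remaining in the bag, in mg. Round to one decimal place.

9.0 mg

Dose = 1.1 mcg/kg/min × 60.4 kg = 66.44 mcg/min
66.44 mcg/min × 60 min/hr = 3986.4 mcg/hr
Concentration = 15 mg ÷ 119 mL = 0.1260504 mg/mL = 126.0504 mcg/mL
Rate = 3986.4 mcg/hr ÷ 126.0504 mcg/mL = 31.62544 mL/hr
Volume infused = 31.62544 mL/hr × 1.5 hr = 47.43816 mL
Volume remaining = 119 − 47.43816 = 71.56184 mL
Drug remaining = 71.56184 mL × 126.0504 mcg/mL = 9020.4 mcg = 9.0204 mg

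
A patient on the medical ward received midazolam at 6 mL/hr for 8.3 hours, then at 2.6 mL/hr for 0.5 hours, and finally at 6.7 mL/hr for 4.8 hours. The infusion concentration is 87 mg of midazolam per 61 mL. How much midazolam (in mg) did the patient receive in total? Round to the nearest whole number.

Concentration = 87 mg ÷ 61 mL = 1.42623 mg/mL
Stage 1: 6 mL/hr × 8.3 hr = 49.8 mL → 49.8 mL × 1.42623 mg/mL = 71.02623 mg
Stage 2: 2.6 mL/hr × 0.5 hr = 1.3 mL → 1.3 mL × 1.42623 mg/mL = 1.854098 mg
Stage 3: 6.7 mL/hr × 4.8 hr = 32.16 mL → 32.16 mL × 1.42623 mg/mL = 45.86754 mg
Total = 71.02623 + 1.854098 + 45.86754 = 118.7479 mg

119 mg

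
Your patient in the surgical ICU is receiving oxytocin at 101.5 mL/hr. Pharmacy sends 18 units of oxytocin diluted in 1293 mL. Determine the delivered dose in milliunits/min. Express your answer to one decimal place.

23.5 milliunits/min

Concentration = 18 units ÷ 1293 mL = 0.01392111 units/mL = 13.92111 milliunits/mL
Drug rate = 101.5 mL/hr × 13.92111 milliunits/mL = 1412.993 milliunits/hr
1412.993 milliunits/hr ÷ 60 min/hr = 23.54988 milliunits/min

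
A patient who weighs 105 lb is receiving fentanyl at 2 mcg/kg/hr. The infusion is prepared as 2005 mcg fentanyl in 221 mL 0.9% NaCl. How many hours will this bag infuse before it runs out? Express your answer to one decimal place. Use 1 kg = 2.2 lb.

21.0 hours

Weight = 105 lb ÷ 2.2 lb/kg = 47.72727 kg
Dose = 2 mcg/kg/hr × 47.72727 kg = 95.45455 mcg/hr
Concentration = 2005 mcg ÷ 221 mL = 9.072398 mcg/mL
Rate = 95.45455 mcg/hr ÷ 9.072398 mcg/mL = 10.52142 mL/hr
Duration = 221 mL ÷ 10.52142 mL/hr = 21.00476 hr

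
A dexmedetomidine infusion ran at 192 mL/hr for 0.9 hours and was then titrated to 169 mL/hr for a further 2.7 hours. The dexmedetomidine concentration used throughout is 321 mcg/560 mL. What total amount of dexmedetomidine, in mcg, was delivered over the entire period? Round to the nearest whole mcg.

Concentration = 321 mcg ÷ 560 mL = 0.5732143 mcg/mL
Stage 1: 192 mL/hr × 0.9 hr = 172.8 mL → 172.8 mL × 0.5732143 mcg/mL = 99.05143 mcg
Stage 2: 169 mL/hr × 2.7 hr = 456.3 mL → 456.3 mL × 0.5732143 mcg/mL = 261.5577 mcg
Total = 99.05143 + 261.5577 = 360.6091 mcg

361 mcg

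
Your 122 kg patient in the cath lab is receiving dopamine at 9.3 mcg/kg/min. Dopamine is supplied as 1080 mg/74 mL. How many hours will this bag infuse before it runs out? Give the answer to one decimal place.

15.9 hours

Dose = 9.3 mcg/kg/min × 122 kg = 1134.6 mcg/min
1134.6 mcg/min × 60 min/hr = 68076 mcg/hr
Concentration = 1080 mg ÷ 74 mL = 14.59459 mg/mL = 14594.59 mcg/mL
Rate = 68076 mcg/hr ÷ 14594.59 mcg/mL = 4.664467 mL/hr
Duration = 74 mL ÷ 4.664467 mL/hr = 15.86462 hr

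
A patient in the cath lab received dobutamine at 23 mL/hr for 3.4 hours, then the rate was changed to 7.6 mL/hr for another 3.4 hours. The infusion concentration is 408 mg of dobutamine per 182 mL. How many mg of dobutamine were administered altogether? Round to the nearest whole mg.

233 mg

Concentration = 408 mg ÷ 182 mL = 2.241758 mg/mL
Stage 1: 23 mL/hr × 3.4 hr = 78.2 mL → 78.2 mL × 2.241758 mg/mL = 175.3055 mg
Stage 2: 7.6 mL/hr × 3.4 hr = 25.84 mL → 25.84 mL × 2.241758 mg/mL = 57.92703 mg
Total = 175.3055 + 57.92703 = 233.2325 mg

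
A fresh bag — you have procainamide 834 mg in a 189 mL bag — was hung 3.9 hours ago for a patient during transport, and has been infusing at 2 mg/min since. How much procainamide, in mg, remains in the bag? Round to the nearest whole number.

366 mg

2 mg/min × 60 min/hr = 120 mg/hr
Concentration = 834 mg ÷ 189 mL = 4.412698 mg/mL
Rate = 120 mg/hr ÷ 4.412698 mg/mL = 27.19424 mL/hr
Volume infused = 27.19424 mL/hr × 3.9 hr = 106.0576 mL
Volume remaining = 189 − 106.0576 = 82.94245 mL
Drug remaining = 82.94245 mL × 4.412698 mg/mL = 366 mg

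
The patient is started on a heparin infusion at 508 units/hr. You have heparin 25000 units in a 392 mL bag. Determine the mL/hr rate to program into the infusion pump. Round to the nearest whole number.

8 mL/hr

Concentration = 25000 units ÷ 392 mL = 63.77551 units/mL
Rate = 508 units/hr ÷ 63.77551 units/mL = 7.96544 mL/hr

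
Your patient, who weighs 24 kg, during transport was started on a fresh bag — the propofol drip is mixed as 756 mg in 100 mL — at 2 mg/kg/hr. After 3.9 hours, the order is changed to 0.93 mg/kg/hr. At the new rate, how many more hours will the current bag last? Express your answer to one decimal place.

Initial rate:
Dose = 2 mg/kg/hr × 24 kg = 48 mg/hr
Concentration = 756 mg ÷ 100 mL = 7.56 mg/mL
Rate = 48 mg/hr ÷ 7.56 mg/mL = 6.349206 mL/hr
Volume infused so far = 6.349206 mL/hr × 3.9 hr = 24.7619 mL
Volume remaining = 100 − 24.7619 = 75.2381 mL
New rate:
Dose = 0.93 mg/kg/hr × 24 kg = 22.32 mg/hr
Rate = 22.32 mg/hr ÷ 7.56 mg/mL = 2.952381 mL/hr
Time remaining = 75.2381 mL ÷ 2.952381 mL/hr = 25.48387 hr

25.5 hours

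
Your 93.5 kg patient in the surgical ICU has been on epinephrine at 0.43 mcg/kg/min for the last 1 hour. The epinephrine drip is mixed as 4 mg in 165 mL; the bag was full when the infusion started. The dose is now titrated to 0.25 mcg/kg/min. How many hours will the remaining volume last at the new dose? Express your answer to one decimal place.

1.1 hours

Initial rate:
Dose = 0.43 mcg/kg/min × 93.5 kg = 40.205 mcg/min
40.205 mcg/min × 60 min/hr = 2412.3 mcg/hr
Concentration = 4 mg ÷ 165 mL = 0.02424242 mg/mL = 24.24242 mcg/mL
Rate = 2412.3 mcg/hr ÷ 24.24242 mcg/mL = 99.50737 mL/hr
Volume infused so far = 99.50737 mL/hr × 1 hr = 99.50737 mL
Volume remaining = 165 − 99.50737 = 65.49263 mL
New rate:
Dose = 0.25 mcg/kg/min × 93.5 kg = 23.375 mcg/min
23.375 mcg/min × 60 min/hr = 1402.5 mcg/hr
Rate = 1402.5 mcg/hr ÷ 24.24242 mcg/mL = 57.85312 mL/hr
Time remaining = 65.49263 mL ÷ 57.85312 mL/hr = 1.13205 hr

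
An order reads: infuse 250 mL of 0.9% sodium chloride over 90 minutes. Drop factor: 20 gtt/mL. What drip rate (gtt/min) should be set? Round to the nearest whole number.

56 gtt/min

250 mL ÷ (90 min) = 2.777778 mL/min
2.777778 mL/min × 20 gtt/mL = 55.55556 gtt/min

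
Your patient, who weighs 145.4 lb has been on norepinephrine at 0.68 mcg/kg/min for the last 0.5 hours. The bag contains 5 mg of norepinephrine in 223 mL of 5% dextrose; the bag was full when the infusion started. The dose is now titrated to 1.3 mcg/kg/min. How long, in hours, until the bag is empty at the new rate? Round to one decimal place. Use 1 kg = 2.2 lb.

Initial rate:
Weight = 145.4 lb ÷ 2.2 lb/kg = 66.09091 kg
Dose = 0.68 mcg/kg/min × 66.09091 kg = 44.94182 mcg/min
44.94182 mcg/min × 60 min/hr = 2696.509 mcg/hr
Concentration = 5 mg ÷ 223 mL = 0.02242152 mg/mL = 22.42152 mcg/mL
Rate = 2696.509 mcg/hr ÷ 22.42152 mcg/mL = 120.2643 mL/hr
Volume infused so far = 120.2643 mL/hr × 0.5 hr = 60.13215 mL
Volume remaining = 223 − 60.13215 = 162.8678 mL
New rate:
Dose = 1.3 mcg/kg/min × 66.09091 kg = 85.91818 mcg/min
85.91818 mcg/min × 60 min/hr = 5155.091 mcg/hr
Rate = 5155.091 mcg/hr ÷ 22.42152 mcg/mL = 229.9171 mL/hr
Time remaining = 162.8678 mL ÷ 229.9171 mL/hr = 0.7083765 hr

0.7 hours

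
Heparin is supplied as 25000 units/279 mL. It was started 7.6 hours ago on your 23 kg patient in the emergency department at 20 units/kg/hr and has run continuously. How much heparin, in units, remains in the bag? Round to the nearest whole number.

Dose = 20 units/kg/hr × 23 kg = 460 units/hr
Concentration = 25000 units ÷ 279 mL = 89.60573 units/mL
Rate = 460 units/hr ÷ 89.60573 units/mL = 5.1336 mL/hr
Volume infused = 5.1336 mL/hr × 7.6 hr = 39.01536 mL
Volume remaining = 279 − 39.01536 = 239.9846 mL
Drug remaining = 239.9846 mL × 89.60573 units/mL = 21504 units

21504 units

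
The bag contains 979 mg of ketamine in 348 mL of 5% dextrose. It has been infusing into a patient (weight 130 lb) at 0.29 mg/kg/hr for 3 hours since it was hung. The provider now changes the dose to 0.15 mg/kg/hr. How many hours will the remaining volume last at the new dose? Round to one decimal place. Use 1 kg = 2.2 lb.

104.7 hours

Initial rate:
Weight = 130 lb ÷ 2.2 lb/kg = 59.09091 kg
Dose = 0.29 mg/kg/hr × 59.09091 kg = 17.13636 mg/hr
Concentration = 979 mg ÷ 348 mL = 2.813218 mg/mL
Rate = 17.13636 mg/hr ÷ 2.813218 mg/mL = 6.091373 mL/hr
Volume infused so far = 6.091373 mL/hr × 3 hr = 18.27412 mL
Volume remaining = 348 − 18.27412 = 329.7259 mL
New rate:
Dose = 0.15 mg/kg/hr × 59.09091 kg = 8.863636 mg/hr
Rate = 8.863636 mg/hr ÷ 2.813218 mg/mL = 3.15071 mL/hr
Time remaining = 329.7259 mL ÷ 3.15071 mL/hr = 104.6513 hr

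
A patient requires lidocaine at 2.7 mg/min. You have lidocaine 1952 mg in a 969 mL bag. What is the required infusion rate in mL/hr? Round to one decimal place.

2.7 mg/min × 60 min/hr = 162 mg/hr
Concentration = 1952 mg ÷ 969 mL = 2.014448 mg/mL
Rate = 162 mg/hr ÷ 2.014448 mg/mL = 80.41906 mL/hr

80.4 mL/hr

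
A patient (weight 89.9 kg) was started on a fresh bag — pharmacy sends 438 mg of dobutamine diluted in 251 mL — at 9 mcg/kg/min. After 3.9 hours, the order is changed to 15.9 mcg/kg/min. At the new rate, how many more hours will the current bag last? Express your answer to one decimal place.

Initial rate:
Dose = 9 mcg/kg/min × 89.9 kg = 809.1 mcg/min
809.1 mcg/min × 60 min/hr = 48546 mcg/hr
Concentration = 438 mg ÷ 251 mL = 1.74502 mg/mL = 1745.02 mcg/mL
Rate = 48546 mcg/hr ÷ 1745.02 mcg/mL = 27.81974 mL/hr
Volume infused so far = 27.81974 mL/hr × 3.9 hr = 108.497 mL
Volume remaining = 251 − 108.497 = 142.503 mL
New rate:
Dose = 15.9 mcg/kg/min × 89.9 kg = 1429.41 mcg/min
1429.41 mcg/min × 60 min/hr = 85764.6 mcg/hr
Rate = 85764.6 mcg/hr ÷ 1745.02 mcg/mL = 49.14821 mL/hr
Time remaining = 142.503 mL ÷ 49.14821 mL/hr = 2.899455 hr

2.9 hours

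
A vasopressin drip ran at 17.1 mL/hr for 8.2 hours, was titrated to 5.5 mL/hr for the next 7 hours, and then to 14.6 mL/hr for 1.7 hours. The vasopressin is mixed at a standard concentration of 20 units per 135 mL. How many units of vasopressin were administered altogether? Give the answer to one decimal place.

30.2 units

Concentration = 20 units ÷ 135 mL = 0.1481481 units/mL
Stage 1: 17.1 mL/hr × 8.2 hr = 140.22 mL → 140.22 mL × 0.1481481 units/mL = 20.77333 units
Stage 2: 5.5 mL/hr × 7 hr = 38.5 mL → 38.5 mL × 0.1481481 units/mL = 5.703704 units
Stage 3: 14.6 mL/hr × 1.7 hr = 24.82 mL → 24.82 mL × 0.1481481 units/mL = 3.677037 units
Total = 20.77333 + 5.703704 + 3.677037 = 30.15407 units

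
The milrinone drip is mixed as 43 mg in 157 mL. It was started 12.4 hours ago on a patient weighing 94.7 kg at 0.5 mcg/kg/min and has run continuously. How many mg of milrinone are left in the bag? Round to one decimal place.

7.8 mg

Dose = 0.5 mcg/kg/min × 94.7 kg = 47.35 mcg/min
47.35 mcg/min × 60 min/hr = 2841 mcg/hr
Concentration = 43 mg ÷ 157 mL = 0.2738854 mg/mL = 273.8854 mcg/mL
Rate = 2841 mcg/hr ÷ 273.8854 mcg/mL = 10.37295 mL/hr
Volume infused = 10.37295 mL/hr × 12.4 hr = 128.6246 mL
Volume remaining = 157 − 128.6246 = 28.37538 mL
Drug remaining = 28.37538 mL × 273.8854 mcg/mL = 7771.6 mcg = 7.7716 mg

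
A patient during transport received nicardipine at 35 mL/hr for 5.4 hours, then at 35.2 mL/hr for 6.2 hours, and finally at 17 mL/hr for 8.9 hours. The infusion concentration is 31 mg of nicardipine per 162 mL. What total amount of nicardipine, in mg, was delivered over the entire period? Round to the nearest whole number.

Concentration = 31 mg ÷ 162 mL = 0.191358 mg/mL
Stage 1: 35 mL/hr × 5.4 hr = 189 mL → 189 mL × 0.191358 mg/mL = 36.16667 mg
Stage 2: 35.2 mL/hr × 6.2 hr = 218.24 mL → 218.24 mL × 0.191358 mg/mL = 41.76198 mg
Stage 3: 17 mL/hr × 8.9 hr = 151.3 mL → 151.3 mL × 0.191358 mg/mL = 28.95247 mg
Total = 36.16667 + 41.76198 + 28.95247 = 106.8811 mg

107 mg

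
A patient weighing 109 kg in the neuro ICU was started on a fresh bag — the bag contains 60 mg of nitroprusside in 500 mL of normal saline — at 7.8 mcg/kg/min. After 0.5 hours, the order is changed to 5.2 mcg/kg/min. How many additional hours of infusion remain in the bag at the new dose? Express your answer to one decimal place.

1.0 hours

Initial rate:
Dose = 7.8 mcg/kg/min × 109 kg = 850.2 mcg/min
850.2 mcg/min × 60 min/hr = 51012 mcg/hr
Concentration = 60 mg ÷ 500 mL = 0.12 mg/mL = 120 mcg/mL
Rate = 51012 mcg/hr ÷ 120 mcg/mL = 425.1 mL/hr
Volume infused so far = 425.1 mL/hr × 0.5 hr = 212.55 mL
Volume remaining = 500 − 212.55 = 287.45 mL
New rate:
Dose = 5.2 mcg/kg/min × 109 kg = 566.8 mcg/min
566.8 mcg/min × 60 min/hr = 34008 mcg/hr
Rate = 34008 mcg/hr ÷ 120 mcg/mL = 283.4 mL/hr
Time remaining = 287.45 mL ÷ 283.4 mL/hr = 1.014291 hr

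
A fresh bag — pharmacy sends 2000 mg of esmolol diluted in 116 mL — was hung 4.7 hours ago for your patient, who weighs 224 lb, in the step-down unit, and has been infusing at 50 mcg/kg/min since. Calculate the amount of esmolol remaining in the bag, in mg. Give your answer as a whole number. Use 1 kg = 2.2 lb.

Weight = 224 lb ÷ 2.2 lb/kg = 101.8182 kg
Dose = 50 mcg/kg/min × 101.8182 kg = 5090.909 mcg/min
5090.909 mcg/min × 60 min/hr = 305454.5 mcg/hr
Concentration = 2000 mg ÷ 116 mL = 17.24138 mg/mL = 17241.38 mcg/mL
Rate = 305454.5 mcg/hr ÷ 17241.38 mcg/mL = 17.71636 mL/hr
Volume infused = 17.71636 mL/hr × 4.7 hr = 83.26691 mL
Volume remaining = 116 − 83.26691 = 32.73309 mL
Drug remaining = 32.73309 mL × 17241.38 mcg/mL = 564363.6 mcg = 564.3636 mg

564 mg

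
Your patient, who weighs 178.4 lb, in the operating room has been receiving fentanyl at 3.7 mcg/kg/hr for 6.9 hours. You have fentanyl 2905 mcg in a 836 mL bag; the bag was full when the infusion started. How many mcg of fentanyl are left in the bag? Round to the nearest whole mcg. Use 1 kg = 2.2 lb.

835 mcg

Weight = 178.4 lb ÷ 2.2 lb/kg = 81.09091 kg
Dose = 3.7 mcg/kg/hr × 81.09091 kg = 300.0364 mcg/hr
Concentration = 2905 mcg ÷ 836 mL = 3.47488 mcg/mL
Rate = 300.0364 mcg/hr ÷ 3.47488 mcg/mL = 86.34437 mL/hr
Volume infused = 86.34437 mL/hr × 6.9 hr = 595.7762 mL
Volume remaining = 836 − 595.7762 = 240.2238 mL
Drug remaining = 240.2238 mL × 3.47488 mcg/mL = 834.7491 mcg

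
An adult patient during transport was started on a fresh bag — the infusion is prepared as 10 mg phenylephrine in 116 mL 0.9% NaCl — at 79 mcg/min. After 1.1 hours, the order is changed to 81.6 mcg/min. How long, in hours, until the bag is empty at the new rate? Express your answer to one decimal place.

1.0 hours

Initial rate:
79 mcg/min × 60 min/hr = 4740 mcg/hr
Concentration = 10 mg ÷ 116 mL = 0.0862069 mg/mL = 86.2069 mcg/mL
Rate = 4740 mcg/hr ÷ 86.2069 mcg/mL = 54.984 mL/hr
Volume infused so far = 54.984 mL/hr × 1.1 hr = 60.4824 mL
Volume remaining = 116 − 60.4824 = 55.5176 mL
New rate:
81.6 mcg/min × 60 min/hr = 4896 mcg/hr
Rate = 4896 mcg/hr ÷ 86.2069 mcg/mL = 56.7936 mL/hr
Time remaining = 55.5176 mL ÷ 56.7936 mL/hr = 0.9775327 hr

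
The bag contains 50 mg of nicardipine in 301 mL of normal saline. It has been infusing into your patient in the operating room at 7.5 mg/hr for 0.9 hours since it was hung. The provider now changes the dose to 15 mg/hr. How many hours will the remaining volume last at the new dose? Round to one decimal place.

2.9 hours

Initial rate:
Concentration = 50 mg ÷ 301 mL = 0.166113 mg/mL
Rate = 7.5 mg/hr ÷ 0.166113 mg/mL = 45.15 mL/hr
Volume infused so far = 45.15 mL/hr × 0.9 hr = 40.635 mL
Volume remaining = 301 − 40.635 = 260.365 mL
New rate:
Rate = 15 mg/hr ÷ 0.166113 mg/mL = 90.3 mL/hr
Time remaining = 260.365 mL ÷ 90.3 mL/hr = 2.883333 hr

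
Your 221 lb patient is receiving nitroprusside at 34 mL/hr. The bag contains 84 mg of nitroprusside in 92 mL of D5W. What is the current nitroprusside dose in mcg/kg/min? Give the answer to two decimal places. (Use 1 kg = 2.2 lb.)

5.15 mcg/kg/min

Weight = 221 lb ÷ 2.2 lb/kg = 100.4545 kg
Concentration = 84 mg ÷ 92 mL = 0.9130435 mg/mL = 913.0435 mcg/mL
Drug rate = 34 mL/hr × 913.0435 mcg/mL = 31043.48 mcg/hr
31043.48 mcg/hr ÷ 60 min/hr = 517.3913 mcg/min
517.3913 mcg/min ÷ 100.4545 kg = 5.150502 mcg/kg/min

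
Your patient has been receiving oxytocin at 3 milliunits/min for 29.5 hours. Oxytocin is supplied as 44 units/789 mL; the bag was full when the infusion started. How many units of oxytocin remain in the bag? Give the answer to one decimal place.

38.7 units

3 milliunits/min × 60 min/hr = 180 milliunits/hr
Concentration = 44 units ÷ 789 mL = 0.05576679 units/mL = 55.76679 milliunits/mL
Rate = 180 milliunits/hr ÷ 55.76679 milliunits/mL = 3.227727 mL/hr
Volume infused = 3.227727 mL/hr × 29.5 hr = 95.21795 mL
Volume remaining = 789 − 95.21795 = 693.782 mL
Drug remaining = 693.782 mL × 55.76679 milliunits/mL = 38690 milliunits = 38.69 units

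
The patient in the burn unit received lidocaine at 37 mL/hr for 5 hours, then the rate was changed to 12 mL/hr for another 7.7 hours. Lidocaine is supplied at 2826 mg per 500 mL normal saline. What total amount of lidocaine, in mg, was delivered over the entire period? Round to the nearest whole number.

1568 mg

Concentration = 2826 mg ÷ 500 mL = 5.652 mg/mL
Stage 1: 37 mL/hr × 5 hr = 185 mL → 185 mL × 5.652 mg/mL = 1045.62 mg
Stage 2: 12 mL/hr × 7.7 hr = 92.4 mL → 92.4 mL × 5.652 mg/mL = 522.2448 mg
Total = 1045.62 + 522.2448 = 1567.865 mg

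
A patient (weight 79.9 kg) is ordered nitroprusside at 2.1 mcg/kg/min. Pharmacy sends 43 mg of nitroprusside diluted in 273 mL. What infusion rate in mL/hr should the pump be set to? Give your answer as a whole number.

64 mL/hr

Dose = 2.1 mcg/kg/min × 79.9 kg = 167.79 mcg/min
167.79 mcg/min × 60 min/hr = 10067.4 mcg/hr
Concentration = 43 mg ÷ 273 mL = 0.1575092 mg/mL = 157.5092 mcg/mL
Rate = 10067.4 mcg/hr ÷ 157.5092 mcg/mL = 63.91628 mL/hr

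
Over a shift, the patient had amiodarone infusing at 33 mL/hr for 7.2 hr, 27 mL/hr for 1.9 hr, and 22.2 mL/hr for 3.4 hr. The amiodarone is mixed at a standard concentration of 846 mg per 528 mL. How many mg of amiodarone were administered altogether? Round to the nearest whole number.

584 mg

Concentration = 846 mg ÷ 528 mL = 1.602273 mg/mL
Stage 1: 33 mL/hr × 7.2 hr = 237.6 mL → 237.6 mL × 1.602273 mg/mL = 380.7 mg
Stage 2: 27 mL/hr × 1.9 hr = 51.3 mL → 51.3 mL × 1.602273 mg/mL = 82.19659 mg
Stage 3: 22.2 mL/hr × 3.4 hr = 75.48 mL → 75.48 mL × 1.602273 mg/mL = 120.9395 mg
Total = 380.7 + 82.19659 + 120.9395 = 583.8361 mg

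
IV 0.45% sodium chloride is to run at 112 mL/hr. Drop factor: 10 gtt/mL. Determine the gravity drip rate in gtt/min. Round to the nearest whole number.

112 mL/hr ÷ 60 min/hr = 1.866667 mL/min
1.866667 mL/min × 10 gtt/mL = 18.66667 gtt/min

19 gtt/min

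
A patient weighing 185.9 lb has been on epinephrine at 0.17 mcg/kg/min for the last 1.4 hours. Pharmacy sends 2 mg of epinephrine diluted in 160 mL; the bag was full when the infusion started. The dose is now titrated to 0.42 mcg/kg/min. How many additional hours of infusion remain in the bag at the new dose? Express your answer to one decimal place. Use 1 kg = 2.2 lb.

0.4 hours

Initial rate:
Weight = 185.9 lb ÷ 2.2 lb/kg = 84.5 kg
Dose = 0.17 mcg/kg/min × 84.5 kg = 14.365 mcg/min
14.365 mcg/min × 60 min/hr = 861.9 mcg/hr
Concentration = 2 mg ÷ 160 mL = 0.0125 mg/mL = 12.5 mcg/mL
Rate = 861.9 mcg/hr ÷ 12.5 mcg/mL = 68.952 mL/hr
Volume infused so far = 68.952 mL/hr × 1.4 hr = 96.5328 mL
Volume remaining = 160 − 96.5328 = 63.4672 mL
New rate:
Dose = 0.42 mcg/kg/min × 84.5 kg = 35.49 mcg/min
35.49 mcg/min × 60 min/hr = 2129.4 mcg/hr
Rate = 2129.4 mcg/hr ÷ 12.5 mcg/mL = 170.352 mL/hr
Time remaining = 63.4672 mL ÷ 170.352 mL/hr = 0.372565 hr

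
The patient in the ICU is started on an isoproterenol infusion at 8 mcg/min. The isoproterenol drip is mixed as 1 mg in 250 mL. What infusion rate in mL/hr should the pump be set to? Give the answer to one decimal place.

120.0 mL/hr

8 mcg/min × 60 min/hr = 480 mcg/hr
Concentration = 1 mg ÷ 250 mL = 0.004 mg/mL = 4 mcg/mL
Rate = 480 mcg/hr ÷ 4 mcg/mL = 120 mL/hr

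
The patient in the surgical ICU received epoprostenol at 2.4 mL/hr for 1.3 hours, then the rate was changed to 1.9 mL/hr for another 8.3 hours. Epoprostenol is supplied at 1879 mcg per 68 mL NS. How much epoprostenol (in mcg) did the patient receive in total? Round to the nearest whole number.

Concentration = 1879 mcg ÷ 68 mL = 27.63235 mcg/mL
Stage 1: 2.4 mL/hr × 1.3 hr = 3.12 mL → 3.12 mL × 27.63235 mcg/mL = 86.21294 mcg
Stage 2: 1.9 mL/hr × 8.3 hr = 15.77 mL → 15.77 mL × 27.63235 mcg/mL = 435.7622 mcg
Total = 86.21294 + 435.7622 = 521.9751 mcg

522 mcg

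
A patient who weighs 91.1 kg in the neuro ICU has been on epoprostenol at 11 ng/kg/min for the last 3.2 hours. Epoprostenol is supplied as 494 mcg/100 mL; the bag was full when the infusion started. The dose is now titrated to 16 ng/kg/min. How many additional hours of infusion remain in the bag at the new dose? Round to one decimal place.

3.4 hours

Initial rate:
Dose = 11 ng/kg/min × 91.1 kg = 1002.1 ng/min
1002.1 ng/min × 60 min/hr = 60126 ng/hr
Concentration = 494 mcg ÷ 100 mL = 4.94 mcg/mL = 4940 ng/mL
Rate = 60126 ng/hr ÷ 4940 ng/mL = 12.17126 mL/hr
Volume infused so far = 12.17126 mL/hr × 3.2 hr = 38.94802 mL
Volume remaining = 100 − 38.94802 = 61.05198 mL
New rate:
Dose = 16 ng/kg/min × 91.1 kg = 1457.6 ng/min
1457.6 ng/min × 60 min/hr = 87456 ng/hr
Rate = 87456 ng/hr ÷ 4940 ng/mL = 17.70364 mL/hr
Time remaining = 61.05198 mL ÷ 17.70364 mL/hr = 3.448555 hr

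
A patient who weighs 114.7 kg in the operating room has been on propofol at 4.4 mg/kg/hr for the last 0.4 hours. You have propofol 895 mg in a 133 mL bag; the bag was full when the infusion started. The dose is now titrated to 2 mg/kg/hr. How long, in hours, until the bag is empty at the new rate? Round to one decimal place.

Initial rate:
Dose = 4.4 mg/kg/hr × 114.7 kg = 504.68 mg/hr
Concentration = 895 mg ÷ 133 mL = 6.729323 mg/mL
Rate = 504.68 mg/hr ÷ 6.729323 mg/mL = 74.99714 mL/hr
Volume infused so far = 74.99714 mL/hr × 0.4 hr = 29.99886 mL
Volume remaining = 133 − 29.99886 = 103.0011 mL
New rate:
Dose = 2 mg/kg/hr × 114.7 kg = 229.4 mg/hr
Rate = 229.4 mg/hr ÷ 6.729323 mg/mL = 34.08961 mL/hr
Time remaining = 103.0011 mL ÷ 34.08961 mL/hr = 3.021482 hr

3.0 hours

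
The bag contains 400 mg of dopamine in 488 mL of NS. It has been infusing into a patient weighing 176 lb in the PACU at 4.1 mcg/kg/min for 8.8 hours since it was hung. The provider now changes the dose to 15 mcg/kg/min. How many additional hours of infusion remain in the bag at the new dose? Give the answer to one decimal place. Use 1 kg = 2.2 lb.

3.2 hours

Initial rate:
Weight = 176 lb ÷ 2.2 lb/kg = 80 kg
Dose = 4.1 mcg/kg/min × 80 kg = 328 mcg/min
328 mcg/min × 60 min/hr = 19680 mcg/hr
Concentration = 400 mg ÷ 488 mL = 0.8196721 mg/mL = 819.6721 mcg/mL
Rate = 19680 mcg/hr ÷ 819.6721 mcg/mL = 24.0096 mL/hr
Volume infused so far = 24.0096 mL/hr × 8.8 hr = 211.2845 mL
Volume remaining = 488 − 211.2845 = 276.7155 mL
New rate:
Dose = 15 mcg/kg/min × 80 kg = 1200 mcg/min
1200 mcg/min × 60 min/hr = 72000 mcg/hr
Rate = 72000 mcg/hr ÷ 819.6721 mcg/mL = 87.84 mL/hr
Time remaining = 276.7155 mL ÷ 87.84 mL/hr = 3.150222 hr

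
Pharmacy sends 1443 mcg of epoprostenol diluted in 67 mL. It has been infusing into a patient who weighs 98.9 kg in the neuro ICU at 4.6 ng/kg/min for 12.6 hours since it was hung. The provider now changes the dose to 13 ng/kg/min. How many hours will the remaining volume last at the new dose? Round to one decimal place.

Initial rate:
Dose = 4.6 ng/kg/min × 98.9 kg = 454.94 ng/min
454.94 ng/min × 60 min/hr = 27296.4 ng/hr
Concentration = 1443 mcg ÷ 67 mL = 21.53731 mcg/mL = 21537.31 ng/mL
Rate = 27296.4 ng/hr ÷ 21537.31 ng/mL = 1.2674 mL/hr
Volume infused so far = 1.2674 mL/hr × 12.6 hr = 15.96925 mL
Volume remaining = 67 − 15.96925 = 51.03075 mL
New rate:
Dose = 13 ng/kg/min × 98.9 kg = 1285.7 ng/min
1285.7 ng/min × 60 min/hr = 77142 ng/hr
Rate = 77142 ng/hr ÷ 21537.31 ng/mL = 3.581784 mL/hr
Time remaining = 51.03075 mL ÷ 3.581784 mL/hr = 14.2473 hr

14.2 hours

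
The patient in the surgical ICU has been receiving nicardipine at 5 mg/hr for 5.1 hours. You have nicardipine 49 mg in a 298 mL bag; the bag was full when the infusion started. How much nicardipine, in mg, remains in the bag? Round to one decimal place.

Concentration = 49 mg ÷ 298 mL = 0.1644295 mg/mL
Rate = 5 mg/hr ÷ 0.1644295 mg/mL = 30.40816 mL/hr
Volume infused = 30.40816 mL/hr × 5.1 hr = 155.0816 mL
Volume remaining = 298 − 155.0816 = 142.9184 mL
Drug remaining = 142.9184 mL × 0.1644295 mg/mL = 23.5 mg

23.5 mg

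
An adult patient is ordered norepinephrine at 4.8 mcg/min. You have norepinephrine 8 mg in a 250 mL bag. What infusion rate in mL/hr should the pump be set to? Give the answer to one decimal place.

4.8 mcg/min × 60 min/hr = 288 mcg/hr
Concentration = 8 mg ÷ 250 mL = 0.032 mg/mL = 32 mcg/mL
Rate = 288 mcg/hr ÷ 32 mcg/mL = 9 mL/hr

9.0 mL/hr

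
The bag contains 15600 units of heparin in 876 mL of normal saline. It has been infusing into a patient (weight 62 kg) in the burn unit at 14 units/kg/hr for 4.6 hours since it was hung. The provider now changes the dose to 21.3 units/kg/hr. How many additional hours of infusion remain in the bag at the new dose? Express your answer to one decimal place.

Initial rate:
Dose = 14 units/kg/hr × 62 kg = 868 units/hr
Concentration = 15600 units ÷ 876 mL = 17.80822 units/mL
Rate = 868 units/hr ÷ 17.80822 units/mL = 48.74154 mL/hr
Volume infused so far = 48.74154 mL/hr × 4.6 hr = 224.2111 mL
Volume remaining = 876 − 224.2111 = 651.7889 mL
New rate:
Dose = 21.3 units/kg/hr × 62 kg = 1320.6 units/hr
Rate = 1320.6 units/hr ÷ 17.80822 units/mL = 74.15677 mL/hr
Time remaining = 651.7889 mL ÷ 74.15677 mL/hr = 8.789338 hr

8.8 hours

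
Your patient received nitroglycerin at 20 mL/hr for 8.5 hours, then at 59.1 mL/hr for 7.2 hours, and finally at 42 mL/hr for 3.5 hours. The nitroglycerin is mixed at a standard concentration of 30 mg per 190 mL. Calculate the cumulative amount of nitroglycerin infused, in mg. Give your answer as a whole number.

Concentration = 30 mg ÷ 190 mL = 0.1578947 mg/mL
Stage 1: 20 mL/hr × 8.5 hr = 170 mL → 170 mL × 0.1578947 mg/mL = 26.84211 mg
Stage 2: 59.1 mL/hr × 7.2 hr = 425.52 mL → 425.52 mL × 0.1578947 mg/mL = 67.18737 mg
Stage 3: 42 mL/hr × 3.5 hr = 147 mL → 147 mL × 0.1578947 mg/mL = 23.21053 mg
Total = 26.84211 + 67.18737 + 23.21053 = 117.24 mg

117 mg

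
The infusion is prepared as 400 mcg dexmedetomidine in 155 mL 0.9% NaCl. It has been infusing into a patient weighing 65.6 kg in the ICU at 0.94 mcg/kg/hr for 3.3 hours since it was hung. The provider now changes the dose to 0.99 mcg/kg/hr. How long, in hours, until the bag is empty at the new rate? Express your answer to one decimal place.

Initial rate:
Dose = 0.94 mcg/kg/hr × 65.6 kg = 61.664 mcg/hr
Concentration = 400 mcg ÷ 155 mL = 2.580645 mcg/mL
Rate = 61.664 mcg/hr ÷ 2.580645 mcg/mL = 23.8948 mL/hr
Volume infused so far = 23.8948 mL/hr × 3.3 hr = 78.85284 mL
Volume remaining = 155 − 78.85284 = 76.14716 mL
New rate:
Dose = 0.99 mcg/kg/hr × 65.6 kg = 64.944 mcg/hr
Rate = 64.944 mcg/hr ÷ 2.580645 mcg/mL = 25.1658 mL/hr
Time remaining = 76.14716 mL ÷ 25.1658 mL/hr = 3.025819 hr

3.0 hours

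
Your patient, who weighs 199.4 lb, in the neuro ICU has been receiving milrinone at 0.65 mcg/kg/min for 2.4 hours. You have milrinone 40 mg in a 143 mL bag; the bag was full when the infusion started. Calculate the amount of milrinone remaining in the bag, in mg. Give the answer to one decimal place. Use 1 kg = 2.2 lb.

31.5 mg

Weight = 199.4 lb ÷ 2.2 lb/kg = 90.63636 kg
Dose = 0.65 mcg/kg/min × 90.63636 kg = 58.91364 mcg/min
58.91364 mcg/min × 60 min/hr = 3534.818 mcg/hr
Concentration = 40 mg ÷ 143 mL = 0.2797203 mg/mL = 279.7203 mcg/mL
Rate = 3534.818 mcg/hr ÷ 279.7203 mcg/mL = 12.63697 mL/hr
Volume infused = 12.63697 mL/hr × 2.4 hr = 30.32874 mL
Volume remaining = 143 − 30.32874 = 112.6713 mL
Drug remaining = 112.6713 mL × 279.7203 mcg/mL = 31516.44 mcg = 31.51644 mg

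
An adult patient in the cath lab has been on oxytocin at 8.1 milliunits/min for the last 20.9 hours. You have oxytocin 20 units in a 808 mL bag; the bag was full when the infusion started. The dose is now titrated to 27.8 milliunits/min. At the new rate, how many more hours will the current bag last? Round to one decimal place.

5.9 hours

Initial rate:
8.1 milliunits/min × 60 min/hr = 486 milliunits/hr
Concentration = 20 units ÷ 808 mL = 0.02475248 units/mL = 24.75248 milliunits/mL
Rate = 486 milliunits/hr ÷ 24.75248 milliunits/mL = 19.6344 mL/hr
Volume infused so far = 19.6344 mL/hr × 20.9 hr = 410.359 mL
Volume remaining = 808 − 410.359 = 397.641 mL
New rate:
27.8 milliunits/min × 60 min/hr = 1668 milliunits/hr
Rate = 1668 milliunits/hr ÷ 24.75248 milliunits/mL = 67.3872 mL/hr
Time remaining = 397.641 mL ÷ 67.3872 mL/hr = 5.900839 hr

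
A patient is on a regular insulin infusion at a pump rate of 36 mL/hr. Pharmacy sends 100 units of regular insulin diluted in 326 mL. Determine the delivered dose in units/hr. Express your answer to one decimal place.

11.0 units/hr

Concentration = 100 units ÷ 326 mL = 0.3067485 units/mL
Drug rate = 36 mL/hr × 0.3067485 units/mL = 11.04294 units/hr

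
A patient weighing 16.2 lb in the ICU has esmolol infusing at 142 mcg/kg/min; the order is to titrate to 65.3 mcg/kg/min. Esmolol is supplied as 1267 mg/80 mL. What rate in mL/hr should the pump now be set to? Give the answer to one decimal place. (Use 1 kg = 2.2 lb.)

Weight = 16.2 lb ÷ 2.2 lb/kg = 7.363636 kg
Dose = 65.3 mcg/kg/min × 7.363636 kg = 480.8455 mcg/min
480.8455 mcg/min × 60 min/hr = 28850.73 mcg/hr
Concentration = 1267 mg ÷ 80 mL = 15.8375 mg/mL = 15837.5 mcg/mL
Rate = 28850.73 mcg/hr ÷ 15837.5 mcg/mL = 1.821672 mL/hr

1.8 mL/hr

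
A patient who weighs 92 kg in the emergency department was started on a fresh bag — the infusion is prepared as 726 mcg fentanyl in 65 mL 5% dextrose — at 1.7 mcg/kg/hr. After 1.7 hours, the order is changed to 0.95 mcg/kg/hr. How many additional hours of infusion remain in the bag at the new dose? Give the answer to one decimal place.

Initial rate:
Dose = 1.7 mcg/kg/hr × 92 kg = 156.4 mcg/hr
Concentration = 726 mcg ÷ 65 mL = 11.16923 mcg/mL
Rate = 156.4 mcg/hr ÷ 11.16923 mcg/mL = 14.00275 mL/hr
Volume infused so far = 14.00275 mL/hr × 1.7 hr = 23.80468 mL
Volume remaining = 65 − 23.80468 = 41.19532 mL
New rate:
Dose = 0.95 mcg/kg/hr × 92 kg = 87.4 mcg/hr
Rate = 87.4 mcg/hr ÷ 11.16923 mcg/mL = 7.825069 mL/hr
Time remaining = 41.19532 mL ÷ 7.825069 mL/hr = 5.264531 hr

5.3 hours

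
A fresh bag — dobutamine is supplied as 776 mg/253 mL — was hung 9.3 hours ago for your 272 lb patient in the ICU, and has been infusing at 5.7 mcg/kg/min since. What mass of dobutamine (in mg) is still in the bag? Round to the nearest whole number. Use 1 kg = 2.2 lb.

Weight = 272 lb ÷ 2.2 lb/kg = 123.6364 kg
Dose = 5.7 mcg/kg/min × 123.6364 kg = 704.7273 mcg/min
704.7273 mcg/min × 60 min/hr = 42283.64 mcg/hr
Concentration = 776 mg ÷ 253 mL = 3.067194 mg/mL = 3067.194 mcg/mL
Rate = 42283.64 mcg/hr ÷ 3067.194 mcg/mL = 13.78577 mL/hr
Volume infused = 13.78577 mL/hr × 9.3 hr = 128.2077 mL
Volume remaining = 253 − 128.2077 = 124.7923 mL
Drug remaining = 124.7923 mL × 3067.194 mcg/mL = 382762.2 mcg = 382.7622 mg

383 mg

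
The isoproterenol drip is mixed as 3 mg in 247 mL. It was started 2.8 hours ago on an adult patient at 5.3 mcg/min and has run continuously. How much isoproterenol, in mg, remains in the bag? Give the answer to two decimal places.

5.3 mcg/min × 60 min/hr = 318 mcg/hr
Concentration = 3 mg ÷ 247 mL = 0.01214575 mg/mL = 12.14575 mcg/mL
Rate = 318 mcg/hr ÷ 12.14575 mcg/mL = 26.182 mL/hr
Volume infused = 26.182 mL/hr × 2.8 hr = 73.3096 mL
Volume remaining = 247 − 73.3096 = 173.6904 mL
Drug remaining = 173.6904 mL × 12.14575 mcg/mL = 2109.6 mcg = 2.1096 mg

2.11 mg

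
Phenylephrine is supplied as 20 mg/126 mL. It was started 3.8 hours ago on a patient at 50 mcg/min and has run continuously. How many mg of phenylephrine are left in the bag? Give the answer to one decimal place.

50 mcg/min × 60 min/hr = 3000 mcg/hr
Concentration = 20 mg ÷ 126 mL = 0.1587302 mg/mL = 158.7302 mcg/mL
Rate = 3000 mcg/hr ÷ 158.7302 mcg/mL = 18.9 mL/hr
Volume infused = 18.9 mL/hr × 3.8 hr = 71.82 mL
Volume remaining = 126 − 71.82 = 54.18 mL
Drug remaining = 54.18 mL × 158.7302 mcg/mL = 8600 mcg = 8.6 mg

8.6 mg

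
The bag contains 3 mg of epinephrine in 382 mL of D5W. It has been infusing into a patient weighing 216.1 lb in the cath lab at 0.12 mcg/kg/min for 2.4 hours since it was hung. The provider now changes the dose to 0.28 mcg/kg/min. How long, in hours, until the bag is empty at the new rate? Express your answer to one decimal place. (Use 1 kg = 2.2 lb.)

Initial rate:
Weight = 216.1 lb ÷ 2.2 lb/kg = 98.22727 kg
Dose = 0.12 mcg/kg/min × 98.22727 kg = 11.78727 mcg/min
11.78727 mcg/min × 60 min/hr = 707.2364 mcg/hr
Concentration = 3 mg ÷ 382 mL = 0.007853403 mg/mL = 7.853403 mcg/mL
Rate = 707.2364 mcg/hr ÷ 7.853403 mcg/mL = 90.05476 mL/hr
Volume infused so far = 90.05476 mL/hr × 2.4 hr = 216.1314 mL
Volume remaining = 382 − 216.1314 = 165.8686 mL
New rate:
Dose = 0.28 mcg/kg/min × 98.22727 kg = 27.50364 mcg/min
27.50364 mcg/min × 60 min/hr = 1650.218 mcg/hr
Rate = 1650.218 mcg/hr ÷ 7.853403 mcg/mL = 210.1278 mL/hr
Time remaining = 165.8686 mL ÷ 210.1278 mL/hr = 0.78937 hr

0.8 hours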